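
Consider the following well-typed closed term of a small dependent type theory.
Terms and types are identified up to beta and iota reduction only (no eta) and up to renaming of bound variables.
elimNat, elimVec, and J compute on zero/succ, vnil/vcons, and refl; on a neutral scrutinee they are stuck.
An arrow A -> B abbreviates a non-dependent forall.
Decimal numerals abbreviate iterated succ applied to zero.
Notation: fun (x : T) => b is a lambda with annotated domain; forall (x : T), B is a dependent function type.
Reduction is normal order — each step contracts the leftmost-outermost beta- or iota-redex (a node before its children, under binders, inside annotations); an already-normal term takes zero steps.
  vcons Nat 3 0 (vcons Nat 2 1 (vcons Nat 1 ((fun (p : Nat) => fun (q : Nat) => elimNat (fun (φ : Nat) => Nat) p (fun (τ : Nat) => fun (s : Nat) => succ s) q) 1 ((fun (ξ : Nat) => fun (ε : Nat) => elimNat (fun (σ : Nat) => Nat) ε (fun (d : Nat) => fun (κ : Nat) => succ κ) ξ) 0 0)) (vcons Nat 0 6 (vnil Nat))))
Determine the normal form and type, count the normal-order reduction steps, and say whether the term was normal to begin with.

resulting normal form:
  vcons Nat 3 0 (vcons Nat 2 1 (vcons Nat 1 1 (vcons Nat 0 6 (vnil Nat))))
inferred type:
  Vec Nat 4
normal-order step count: 6
already normal: no
first redex: a beta-redex


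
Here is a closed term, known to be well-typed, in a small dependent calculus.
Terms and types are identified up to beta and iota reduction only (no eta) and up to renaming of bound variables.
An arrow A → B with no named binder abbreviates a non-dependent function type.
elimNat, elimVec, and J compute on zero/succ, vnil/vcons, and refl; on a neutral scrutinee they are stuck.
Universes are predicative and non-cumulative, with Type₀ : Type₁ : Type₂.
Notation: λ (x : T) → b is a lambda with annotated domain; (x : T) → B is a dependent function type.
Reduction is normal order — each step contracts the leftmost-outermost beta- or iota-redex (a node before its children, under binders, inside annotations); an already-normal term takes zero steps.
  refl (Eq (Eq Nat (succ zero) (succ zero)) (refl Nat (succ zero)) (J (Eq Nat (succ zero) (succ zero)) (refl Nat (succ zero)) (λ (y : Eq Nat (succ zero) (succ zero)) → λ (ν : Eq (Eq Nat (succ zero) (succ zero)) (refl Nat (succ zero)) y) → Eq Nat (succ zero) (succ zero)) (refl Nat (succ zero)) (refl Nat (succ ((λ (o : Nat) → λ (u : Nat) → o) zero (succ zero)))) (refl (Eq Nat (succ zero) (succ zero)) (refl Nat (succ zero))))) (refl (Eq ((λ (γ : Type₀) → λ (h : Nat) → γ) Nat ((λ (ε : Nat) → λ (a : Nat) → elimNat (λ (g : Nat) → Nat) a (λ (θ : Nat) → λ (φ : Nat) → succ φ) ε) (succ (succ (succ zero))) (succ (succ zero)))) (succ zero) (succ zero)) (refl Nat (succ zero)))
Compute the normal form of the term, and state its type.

resulting normal form:
  refl (Eq (Eq Nat (succ zero) (succ zero)) (refl Nat (succ zero)) (refl Nat (succ zero))) (refl (Eq Nat (succ zero) (succ zero)) (refl Nat (succ zero)))
the term's type:
  Eq (Eq (Eq Nat (succ zero) (succ zero)) (refl Nat (succ zero)) (refl Nat (succ zero))) (refl (Eq Nat (succ zero) (succ zero)) (refl Nat (succ zero))) (refl (Eq Nat (succ zero) (succ zero)) (refl Nat (succ zero)))
observation: 3 normal-order steps normalize the term, beginning with a J iota-redex.


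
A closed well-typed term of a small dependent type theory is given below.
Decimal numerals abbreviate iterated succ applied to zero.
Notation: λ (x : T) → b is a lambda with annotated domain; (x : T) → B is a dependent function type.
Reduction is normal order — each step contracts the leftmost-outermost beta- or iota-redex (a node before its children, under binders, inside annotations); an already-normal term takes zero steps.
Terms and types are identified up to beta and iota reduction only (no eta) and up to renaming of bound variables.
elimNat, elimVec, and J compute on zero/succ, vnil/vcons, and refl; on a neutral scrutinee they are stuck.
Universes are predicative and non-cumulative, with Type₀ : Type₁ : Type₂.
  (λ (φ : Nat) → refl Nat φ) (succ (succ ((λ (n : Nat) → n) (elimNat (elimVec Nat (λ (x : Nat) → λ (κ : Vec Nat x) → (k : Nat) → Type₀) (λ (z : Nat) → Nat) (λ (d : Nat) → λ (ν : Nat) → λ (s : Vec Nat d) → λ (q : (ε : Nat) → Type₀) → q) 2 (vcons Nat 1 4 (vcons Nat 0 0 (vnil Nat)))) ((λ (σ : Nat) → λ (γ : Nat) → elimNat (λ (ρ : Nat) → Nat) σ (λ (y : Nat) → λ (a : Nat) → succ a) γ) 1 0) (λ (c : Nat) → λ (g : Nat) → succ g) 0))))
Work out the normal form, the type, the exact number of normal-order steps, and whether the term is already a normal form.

resulting normal form:
  refl Nat 3
type:
  Eq Nat 3 3
reduction steps (normal order): 6
term was already normal: no
first contracted redex: a beta-redex


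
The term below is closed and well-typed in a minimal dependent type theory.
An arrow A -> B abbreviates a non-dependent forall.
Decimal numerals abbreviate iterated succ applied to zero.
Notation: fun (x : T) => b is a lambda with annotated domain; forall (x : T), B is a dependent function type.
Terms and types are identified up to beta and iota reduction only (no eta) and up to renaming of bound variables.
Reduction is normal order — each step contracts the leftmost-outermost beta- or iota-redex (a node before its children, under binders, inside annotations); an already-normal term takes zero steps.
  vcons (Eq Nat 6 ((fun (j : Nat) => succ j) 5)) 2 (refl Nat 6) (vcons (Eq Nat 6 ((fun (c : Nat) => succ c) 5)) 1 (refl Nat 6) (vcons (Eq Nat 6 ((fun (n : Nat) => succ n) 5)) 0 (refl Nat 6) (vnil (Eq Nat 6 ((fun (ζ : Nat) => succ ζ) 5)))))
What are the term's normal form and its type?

normal form:
  vcons (Eq Nat 6 6) 2 (refl Nat 6) (vcons (Eq Nat 6 6) 1 (refl Nat 6) (vcons (Eq Nat 6 6) 0 (refl Nat 6) (vnil (Eq Nat 6 6))))
type:
  Vec (Eq Nat 6 6) 3
observation: 4 normal-order steps separate the term from its normal form.


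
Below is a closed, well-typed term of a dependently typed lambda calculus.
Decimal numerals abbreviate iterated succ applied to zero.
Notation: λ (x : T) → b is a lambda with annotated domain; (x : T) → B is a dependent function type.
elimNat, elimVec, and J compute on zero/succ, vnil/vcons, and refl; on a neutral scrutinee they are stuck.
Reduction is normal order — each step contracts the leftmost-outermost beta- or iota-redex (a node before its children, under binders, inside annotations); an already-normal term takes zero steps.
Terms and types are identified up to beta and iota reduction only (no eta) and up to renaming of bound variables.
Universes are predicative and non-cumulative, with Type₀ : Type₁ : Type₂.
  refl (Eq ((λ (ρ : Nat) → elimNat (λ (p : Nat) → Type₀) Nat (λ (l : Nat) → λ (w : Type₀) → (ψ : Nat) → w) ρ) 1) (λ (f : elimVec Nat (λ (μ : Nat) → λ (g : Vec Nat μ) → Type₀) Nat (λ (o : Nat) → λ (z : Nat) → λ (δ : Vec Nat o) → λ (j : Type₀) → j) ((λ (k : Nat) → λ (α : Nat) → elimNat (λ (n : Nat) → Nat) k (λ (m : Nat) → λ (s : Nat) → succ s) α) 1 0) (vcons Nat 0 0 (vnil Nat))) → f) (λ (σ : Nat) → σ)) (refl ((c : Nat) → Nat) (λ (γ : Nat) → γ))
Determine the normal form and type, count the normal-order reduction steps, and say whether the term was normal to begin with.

reduced normal form:
  refl (Eq ((ρ : Nat) → Nat) (λ (p : Nat) → p) (λ (l : Nat) → l)) (refl ((w : Nat) → Nat) (λ (ψ : Nat) → ψ))
the term's type:
  Eq (Eq ((ρ : Nat) → Nat) (λ (p : Nat) → p) (λ (l : Nat) → l)) (refl ((w : Nat) → Nat) (λ (ψ : Nat) → ψ)) (refl ((f : Nat) → Nat) (λ (μ : Nat) → μ))
steps to reach normal form (normal order): 11
already normal: no
first redex: a beta-redex


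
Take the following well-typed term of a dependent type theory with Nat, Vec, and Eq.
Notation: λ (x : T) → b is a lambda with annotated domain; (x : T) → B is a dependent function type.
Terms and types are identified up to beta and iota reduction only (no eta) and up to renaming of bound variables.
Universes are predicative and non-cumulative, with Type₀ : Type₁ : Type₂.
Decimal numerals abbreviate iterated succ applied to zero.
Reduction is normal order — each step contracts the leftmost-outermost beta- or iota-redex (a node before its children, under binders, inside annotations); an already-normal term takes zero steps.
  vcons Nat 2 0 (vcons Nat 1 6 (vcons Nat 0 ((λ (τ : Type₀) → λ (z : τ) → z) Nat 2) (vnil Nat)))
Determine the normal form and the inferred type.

reduced normal form:
  vcons Nat 2 0 (vcons Nat 1 6 (vcons Nat 0 2 (vnil Nat)))
inferred type:
  Vec Nat 3


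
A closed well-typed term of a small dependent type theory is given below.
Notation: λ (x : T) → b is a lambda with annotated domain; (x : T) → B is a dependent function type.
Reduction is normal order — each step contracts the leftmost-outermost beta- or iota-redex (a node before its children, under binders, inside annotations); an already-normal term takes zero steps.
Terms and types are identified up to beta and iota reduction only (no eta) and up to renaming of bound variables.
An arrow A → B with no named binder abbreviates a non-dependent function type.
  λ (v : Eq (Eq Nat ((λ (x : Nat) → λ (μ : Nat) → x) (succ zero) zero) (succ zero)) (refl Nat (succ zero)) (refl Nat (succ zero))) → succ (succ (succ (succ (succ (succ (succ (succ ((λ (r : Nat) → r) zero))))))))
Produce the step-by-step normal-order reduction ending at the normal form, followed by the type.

reduction (normal order):
  λ (v : Eq (Eq Nat ((λ (x : Nat) → λ (μ : Nat) → x) (succ zero) zero) (succ zero)) (refl Nat (succ zero)) (refl Nat (succ zero))) → succ (succ (succ (succ (succ (succ (succ (succ ((λ (r : Nat) → r) zero))))))))
  ~> λ (v : Eq (Eq Nat ((λ (x : Nat) → succ zero) zero) (succ zero)) (refl Nat (succ zero)) (refl Nat (succ zero))) → succ (succ (succ (succ (succ (succ (succ (succ ((λ (μ : Nat) → μ) zero))))))))
  ~> λ (v : Eq (Eq Nat (succ zero) (succ zero)) (refl Nat (succ zero)) (refl Nat (succ zero))) → succ (succ (succ (succ (succ (succ (succ (succ ((λ (x : Nat) → x) zero))))))))
  ~> λ (v : Eq (Eq Nat (succ zero) (succ zero)) (refl Nat (succ zero)) (refl Nat (succ zero))) → succ (succ (succ (succ (succ (succ (succ (succ zero)))))))
the term's type:
  Eq (Eq Nat (succ zero) (succ zero)) (refl Nat (succ zero)) (refl Nat (succ zero)) → Nat


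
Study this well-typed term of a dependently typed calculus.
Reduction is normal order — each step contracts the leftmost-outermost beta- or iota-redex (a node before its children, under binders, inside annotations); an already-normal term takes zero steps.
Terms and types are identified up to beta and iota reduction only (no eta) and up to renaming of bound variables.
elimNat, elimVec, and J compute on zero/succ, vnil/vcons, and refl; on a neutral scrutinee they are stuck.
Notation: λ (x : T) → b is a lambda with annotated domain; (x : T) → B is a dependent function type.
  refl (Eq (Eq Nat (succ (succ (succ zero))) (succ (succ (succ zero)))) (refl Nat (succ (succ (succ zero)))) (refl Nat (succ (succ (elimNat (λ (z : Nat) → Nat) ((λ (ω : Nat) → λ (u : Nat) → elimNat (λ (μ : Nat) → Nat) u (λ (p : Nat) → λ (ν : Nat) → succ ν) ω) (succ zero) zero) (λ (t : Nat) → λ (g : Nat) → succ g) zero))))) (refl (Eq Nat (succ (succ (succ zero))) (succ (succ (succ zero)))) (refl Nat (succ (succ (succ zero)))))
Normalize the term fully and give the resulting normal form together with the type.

normal form:
  refl (Eq (Eq Nat (succ (succ (succ zero))) (succ (succ (succ zero)))) (refl Nat (succ (succ (succ zero)))) (refl Nat (succ (succ (succ zero))))) (refl (Eq Nat (succ (succ (succ zero))) (succ (succ (succ zero)))) (refl Nat (succ (succ (succ zero)))))
the term's type:
  Eq (Eq (Eq Nat (succ (succ (succ zero))) (succ (succ (succ zero)))) (refl Nat (succ (succ (succ zero)))) (refl Nat (succ (succ (succ zero))))) (refl (Eq Nat (succ (succ (succ zero))) (succ (succ (succ zero)))) (refl Nat (succ (succ (succ zero))))) (refl (Eq Nat (succ (succ (succ zero))) (succ (succ (succ zero)))) (refl Nat (succ (succ (succ zero)))))
observation: 7 normal-order steps separate the term from its normal form.


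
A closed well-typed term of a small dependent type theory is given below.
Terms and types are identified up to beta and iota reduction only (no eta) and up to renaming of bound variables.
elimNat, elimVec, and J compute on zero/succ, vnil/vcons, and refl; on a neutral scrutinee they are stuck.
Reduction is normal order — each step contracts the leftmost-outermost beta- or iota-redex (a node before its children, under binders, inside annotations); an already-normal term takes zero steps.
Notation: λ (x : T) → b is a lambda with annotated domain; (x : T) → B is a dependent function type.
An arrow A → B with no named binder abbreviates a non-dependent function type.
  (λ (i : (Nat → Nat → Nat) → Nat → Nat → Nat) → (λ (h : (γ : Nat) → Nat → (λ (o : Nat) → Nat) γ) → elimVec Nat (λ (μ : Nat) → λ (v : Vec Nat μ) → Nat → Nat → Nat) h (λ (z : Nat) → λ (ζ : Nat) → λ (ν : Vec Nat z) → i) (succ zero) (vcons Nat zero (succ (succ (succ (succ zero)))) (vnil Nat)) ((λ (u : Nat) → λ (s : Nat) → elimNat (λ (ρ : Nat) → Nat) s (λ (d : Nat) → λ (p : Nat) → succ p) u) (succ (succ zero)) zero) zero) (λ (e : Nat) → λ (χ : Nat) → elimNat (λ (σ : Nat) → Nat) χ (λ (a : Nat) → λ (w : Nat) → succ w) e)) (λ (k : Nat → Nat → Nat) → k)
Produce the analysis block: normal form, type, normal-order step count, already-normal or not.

normal form:
  succ (succ zero)
type:
  Nat
reduction steps (normal order): 26
started in normal form: no
first redex: a beta-redex


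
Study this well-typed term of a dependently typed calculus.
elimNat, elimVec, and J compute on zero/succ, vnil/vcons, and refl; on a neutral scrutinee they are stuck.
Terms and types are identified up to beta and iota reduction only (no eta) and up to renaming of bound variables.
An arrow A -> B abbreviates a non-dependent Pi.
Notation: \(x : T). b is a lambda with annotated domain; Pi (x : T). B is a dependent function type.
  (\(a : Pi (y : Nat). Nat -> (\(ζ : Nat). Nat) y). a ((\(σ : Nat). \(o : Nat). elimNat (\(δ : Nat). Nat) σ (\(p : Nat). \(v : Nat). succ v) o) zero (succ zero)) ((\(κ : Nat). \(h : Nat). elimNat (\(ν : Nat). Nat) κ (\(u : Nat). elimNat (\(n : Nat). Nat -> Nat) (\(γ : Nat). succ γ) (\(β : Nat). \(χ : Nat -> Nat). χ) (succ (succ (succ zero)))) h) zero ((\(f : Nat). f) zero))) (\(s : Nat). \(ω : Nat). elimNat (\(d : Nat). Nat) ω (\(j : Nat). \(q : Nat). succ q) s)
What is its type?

inferred type:
  Nat


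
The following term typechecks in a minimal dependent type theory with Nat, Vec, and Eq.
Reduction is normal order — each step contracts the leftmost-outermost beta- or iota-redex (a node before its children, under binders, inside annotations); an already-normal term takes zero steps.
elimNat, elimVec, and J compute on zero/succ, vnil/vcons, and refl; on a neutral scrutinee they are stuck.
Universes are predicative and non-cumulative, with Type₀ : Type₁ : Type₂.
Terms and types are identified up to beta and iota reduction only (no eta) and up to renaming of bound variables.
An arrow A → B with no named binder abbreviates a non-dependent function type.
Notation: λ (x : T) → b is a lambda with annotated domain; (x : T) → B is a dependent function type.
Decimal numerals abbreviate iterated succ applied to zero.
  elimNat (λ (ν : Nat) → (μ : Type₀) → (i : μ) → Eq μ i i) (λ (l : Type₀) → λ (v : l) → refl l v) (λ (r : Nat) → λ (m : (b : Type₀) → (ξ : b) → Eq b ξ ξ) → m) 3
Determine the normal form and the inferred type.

normal form:
  λ (ν : Type₀) → λ (μ : ν) → refl ν μ
the term's type:
  (ν : Type₀) → (μ : ν) → Eq ν μ μ


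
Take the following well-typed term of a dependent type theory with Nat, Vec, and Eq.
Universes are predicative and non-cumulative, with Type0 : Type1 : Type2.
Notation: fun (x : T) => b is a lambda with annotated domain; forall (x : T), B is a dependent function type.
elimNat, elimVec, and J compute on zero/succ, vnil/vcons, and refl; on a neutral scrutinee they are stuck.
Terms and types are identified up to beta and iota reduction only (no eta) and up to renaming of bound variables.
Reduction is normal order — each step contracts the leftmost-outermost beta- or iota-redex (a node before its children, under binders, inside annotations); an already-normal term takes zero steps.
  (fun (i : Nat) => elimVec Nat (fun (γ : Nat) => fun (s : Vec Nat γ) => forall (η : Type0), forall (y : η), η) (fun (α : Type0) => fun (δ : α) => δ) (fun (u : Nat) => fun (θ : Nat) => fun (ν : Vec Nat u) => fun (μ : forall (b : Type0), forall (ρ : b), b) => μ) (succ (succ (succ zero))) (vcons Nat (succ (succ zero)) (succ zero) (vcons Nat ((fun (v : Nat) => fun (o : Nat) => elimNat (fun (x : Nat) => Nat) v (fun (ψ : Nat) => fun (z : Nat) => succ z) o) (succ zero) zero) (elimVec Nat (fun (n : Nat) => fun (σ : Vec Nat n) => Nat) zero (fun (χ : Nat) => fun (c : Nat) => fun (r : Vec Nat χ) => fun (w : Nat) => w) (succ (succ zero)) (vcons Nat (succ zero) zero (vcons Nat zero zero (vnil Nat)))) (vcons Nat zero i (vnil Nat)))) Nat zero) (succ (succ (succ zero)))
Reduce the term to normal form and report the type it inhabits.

reduced normal form:
  zero
the term's type:
  Nat
observation: 19 normal-order steps normalize the term, beginning with a beta-redex.


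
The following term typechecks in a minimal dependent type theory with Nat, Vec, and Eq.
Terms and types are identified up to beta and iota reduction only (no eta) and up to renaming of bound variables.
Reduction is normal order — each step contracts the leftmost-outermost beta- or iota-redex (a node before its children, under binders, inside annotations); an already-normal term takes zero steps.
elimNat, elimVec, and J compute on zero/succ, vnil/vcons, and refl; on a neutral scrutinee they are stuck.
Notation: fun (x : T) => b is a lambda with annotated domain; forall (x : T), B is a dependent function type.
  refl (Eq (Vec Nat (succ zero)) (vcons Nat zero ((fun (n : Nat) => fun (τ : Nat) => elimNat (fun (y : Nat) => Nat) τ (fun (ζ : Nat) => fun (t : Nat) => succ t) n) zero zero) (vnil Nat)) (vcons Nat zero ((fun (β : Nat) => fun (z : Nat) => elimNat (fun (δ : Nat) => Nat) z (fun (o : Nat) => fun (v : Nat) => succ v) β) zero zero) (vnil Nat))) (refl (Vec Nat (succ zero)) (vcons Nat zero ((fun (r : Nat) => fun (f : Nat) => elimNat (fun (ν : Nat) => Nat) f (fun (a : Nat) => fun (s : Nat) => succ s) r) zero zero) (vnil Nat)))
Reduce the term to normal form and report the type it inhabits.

resulting normal form:
  refl (Eq (Vec Nat (succ zero)) (vcons Nat zero zero (vnil Nat)) (vcons Nat zero zero (vnil Nat))) (refl (Vec Nat (succ zero)) (vcons Nat zero zero (vnil Nat)))
type:
  Eq (Eq (Vec Nat (succ zero)) (vcons Nat zero zero (vnil Nat)) (vcons Nat zero zero (vnil Nat))) (refl (Vec Nat (succ zero)) (vcons Nat zero zero (vnil Nat))) (refl (Vec Nat (succ zero)) (vcons Nat zero zero (vnil Nat)))
observation: the leftmost-outermost redex is a beta-redex, and normalization takes 9 steps.


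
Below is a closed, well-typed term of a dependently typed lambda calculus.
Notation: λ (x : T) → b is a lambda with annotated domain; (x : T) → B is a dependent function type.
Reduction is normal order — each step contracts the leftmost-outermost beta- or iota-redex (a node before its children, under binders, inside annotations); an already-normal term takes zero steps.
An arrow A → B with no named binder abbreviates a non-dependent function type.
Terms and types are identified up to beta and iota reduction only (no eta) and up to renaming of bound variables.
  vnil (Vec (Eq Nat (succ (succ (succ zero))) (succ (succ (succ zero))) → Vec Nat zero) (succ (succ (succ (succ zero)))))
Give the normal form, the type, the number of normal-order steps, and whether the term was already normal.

normal form:
  vnil (Vec (Eq Nat (succ (succ (succ zero))) (succ (succ (succ zero))) → Vec Nat zero) (succ (succ (succ (succ zero)))))
inferred type:
  Vec (Vec (Eq Nat (succ (succ (succ zero))) (succ (succ (succ zero))) → Vec Nat zero) (succ (succ (succ (succ zero))))) zero
steps to reach normal form (normal order): 0
already normal: yes


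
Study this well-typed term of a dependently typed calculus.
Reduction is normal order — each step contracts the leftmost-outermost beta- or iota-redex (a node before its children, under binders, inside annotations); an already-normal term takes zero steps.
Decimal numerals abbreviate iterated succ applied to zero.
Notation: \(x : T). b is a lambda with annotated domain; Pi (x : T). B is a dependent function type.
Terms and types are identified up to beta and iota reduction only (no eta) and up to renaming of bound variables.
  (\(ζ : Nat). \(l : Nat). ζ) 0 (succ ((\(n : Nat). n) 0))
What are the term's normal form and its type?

resulting normal form:
  0
type:
  Nat
observation: reduction starts at a beta-redex, and 2 normal-order steps reach the normal form.


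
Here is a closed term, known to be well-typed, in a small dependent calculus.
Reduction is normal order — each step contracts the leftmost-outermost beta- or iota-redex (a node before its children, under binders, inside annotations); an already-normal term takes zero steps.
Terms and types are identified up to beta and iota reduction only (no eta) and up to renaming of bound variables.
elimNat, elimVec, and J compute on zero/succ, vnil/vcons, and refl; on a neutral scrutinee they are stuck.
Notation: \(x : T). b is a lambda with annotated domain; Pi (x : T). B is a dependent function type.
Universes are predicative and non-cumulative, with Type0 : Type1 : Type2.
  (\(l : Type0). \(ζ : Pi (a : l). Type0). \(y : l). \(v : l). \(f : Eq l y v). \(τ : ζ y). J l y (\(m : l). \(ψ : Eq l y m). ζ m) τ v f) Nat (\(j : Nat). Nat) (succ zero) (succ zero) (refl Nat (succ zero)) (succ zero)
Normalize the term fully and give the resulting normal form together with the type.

resulting normal form:
  succ zero
inferred type:
  Nat
observation: 7 normal-order steps separate the term from its normal form.


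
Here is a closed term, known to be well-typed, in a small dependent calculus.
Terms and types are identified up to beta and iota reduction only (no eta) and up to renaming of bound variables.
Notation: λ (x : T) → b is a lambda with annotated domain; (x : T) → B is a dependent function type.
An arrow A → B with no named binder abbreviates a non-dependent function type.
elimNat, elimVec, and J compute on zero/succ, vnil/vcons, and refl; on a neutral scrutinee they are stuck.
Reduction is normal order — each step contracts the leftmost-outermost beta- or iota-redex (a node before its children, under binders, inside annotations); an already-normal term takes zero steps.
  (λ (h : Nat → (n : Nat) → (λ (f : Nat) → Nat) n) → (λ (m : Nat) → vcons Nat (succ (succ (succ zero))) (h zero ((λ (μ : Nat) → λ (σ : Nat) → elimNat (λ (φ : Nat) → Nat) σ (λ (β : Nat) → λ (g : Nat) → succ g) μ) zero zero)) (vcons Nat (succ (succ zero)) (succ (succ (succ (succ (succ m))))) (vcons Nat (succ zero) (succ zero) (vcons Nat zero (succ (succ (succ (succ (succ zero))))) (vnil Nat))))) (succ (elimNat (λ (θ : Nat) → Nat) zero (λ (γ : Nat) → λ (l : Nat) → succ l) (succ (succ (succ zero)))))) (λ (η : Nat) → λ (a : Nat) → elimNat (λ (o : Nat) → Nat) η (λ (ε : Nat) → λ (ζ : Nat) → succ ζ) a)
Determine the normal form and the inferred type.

normal form:
  vcons Nat (succ (succ (succ zero))) zero (vcons Nat (succ (succ zero)) (succ (succ (succ (succ (succ (succ (succ (succ (succ zero))))))))) (vcons Nat (succ zero) (succ zero) (vcons Nat zero (succ (succ (succ (succ (succ zero))))) (vnil Nat))))
inferred type:
  Vec Nat (succ (succ (succ (succ zero))))
observation: the first redex contracted is a beta-redex; the normal form is reached in 18 normal-order steps.


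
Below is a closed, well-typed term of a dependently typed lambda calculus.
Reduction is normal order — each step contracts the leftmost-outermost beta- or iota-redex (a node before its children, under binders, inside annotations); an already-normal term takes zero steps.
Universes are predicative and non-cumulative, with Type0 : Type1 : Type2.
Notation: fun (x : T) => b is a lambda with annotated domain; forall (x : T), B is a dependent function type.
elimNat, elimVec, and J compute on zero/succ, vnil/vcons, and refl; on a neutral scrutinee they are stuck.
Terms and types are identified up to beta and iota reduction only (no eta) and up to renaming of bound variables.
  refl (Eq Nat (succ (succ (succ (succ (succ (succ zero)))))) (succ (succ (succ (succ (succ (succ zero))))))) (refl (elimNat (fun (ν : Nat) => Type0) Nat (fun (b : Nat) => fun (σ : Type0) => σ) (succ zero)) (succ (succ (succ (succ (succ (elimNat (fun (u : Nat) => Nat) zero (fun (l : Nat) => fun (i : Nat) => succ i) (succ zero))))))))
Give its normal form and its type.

normal form:
  refl (Eq Nat (succ (succ (succ (succ (succ (succ zero)))))) (succ (succ (succ (succ (succ (succ zero))))))) (refl Nat (succ (succ (succ (succ (succ (succ zero)))))))
inferred type:
  Eq (Eq Nat (succ (succ (succ (succ (succ (succ zero)))))) (succ (succ (succ (succ (succ (succ zero))))))) (refl Nat (succ (succ (succ (succ (succ (succ zero))))))) (refl Nat (succ (succ (succ (succ (succ (succ zero)))))))
observation: the term reaches its normal form after 8 normal-order steps.


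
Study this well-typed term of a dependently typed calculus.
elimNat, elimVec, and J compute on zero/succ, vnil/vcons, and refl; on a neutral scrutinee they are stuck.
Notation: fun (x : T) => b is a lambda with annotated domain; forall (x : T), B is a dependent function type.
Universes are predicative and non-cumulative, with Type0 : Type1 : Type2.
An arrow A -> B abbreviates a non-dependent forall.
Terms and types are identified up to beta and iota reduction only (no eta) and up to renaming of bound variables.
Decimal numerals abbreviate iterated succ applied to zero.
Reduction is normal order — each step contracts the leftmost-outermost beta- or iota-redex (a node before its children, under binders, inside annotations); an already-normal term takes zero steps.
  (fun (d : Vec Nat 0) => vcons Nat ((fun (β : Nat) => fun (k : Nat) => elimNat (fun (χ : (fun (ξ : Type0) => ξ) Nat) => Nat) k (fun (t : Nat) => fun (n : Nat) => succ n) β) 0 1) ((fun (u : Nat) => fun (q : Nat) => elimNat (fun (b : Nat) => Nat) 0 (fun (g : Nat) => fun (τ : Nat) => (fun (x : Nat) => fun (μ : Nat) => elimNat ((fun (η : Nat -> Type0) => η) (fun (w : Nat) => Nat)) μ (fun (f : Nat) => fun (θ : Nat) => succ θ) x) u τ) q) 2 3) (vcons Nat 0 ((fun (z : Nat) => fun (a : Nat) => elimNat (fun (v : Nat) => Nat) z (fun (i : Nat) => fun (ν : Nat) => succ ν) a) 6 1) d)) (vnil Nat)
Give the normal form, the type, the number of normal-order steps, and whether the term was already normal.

normal form:
  vcons Nat 1 6 (vcons Nat 0 7 (vnil Nat))
type:
  Vec Nat 2
normal-order step count: 49
started in normal form: no
first redex: a beta-redex


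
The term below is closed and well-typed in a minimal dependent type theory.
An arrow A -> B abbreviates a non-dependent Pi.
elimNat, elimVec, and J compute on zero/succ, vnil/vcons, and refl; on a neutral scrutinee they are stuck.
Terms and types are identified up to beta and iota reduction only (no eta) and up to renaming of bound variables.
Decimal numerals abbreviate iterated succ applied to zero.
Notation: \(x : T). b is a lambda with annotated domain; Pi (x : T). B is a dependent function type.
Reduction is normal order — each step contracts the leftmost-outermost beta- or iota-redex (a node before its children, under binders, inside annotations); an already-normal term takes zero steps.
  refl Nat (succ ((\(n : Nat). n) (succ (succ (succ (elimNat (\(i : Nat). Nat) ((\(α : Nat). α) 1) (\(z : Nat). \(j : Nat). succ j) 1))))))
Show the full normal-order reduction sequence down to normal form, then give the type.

reduction (normal order):
  refl Nat (succ ((\(n : Nat). n) (succ (succ (succ (elimNat (\(i : Nat). Nat) ((\(α : Nat). α) 1) (\(z : Nat). \(j : Nat). succ j) 1))))))
  ~> refl Nat (succ (succ (succ (succ (elimNat (\(n : Nat). Nat) ((\(i : Nat). i) 1) (\(α : Nat). \(z : Nat). succ z) 1)))))
  ~> refl Nat (succ (succ (succ (succ ((\(n : Nat). \(i : Nat). succ i) 0 (elimNat (\(α : Nat). Nat) ((\(z : Nat). z) 1) (\(j : Nat). \(o : Nat). succ o) 0))))))
  ~> refl Nat (succ (succ (succ (succ ((\(n : Nat). succ n) (elimNat (\(i : Nat). Nat) ((\(α : Nat). α) 1) (\(z : Nat). \(j : Nat). succ j) 0))))))
  ~> refl Nat (succ (succ (succ (succ (succ (elimNat (\(n : Nat). Nat) ((\(i : Nat). i) 1) (\(α : Nat). \(z : Nat). succ z) 0))))))
  ~> refl Nat (succ (succ (succ (succ (succ ((\(n : Nat). n) 1))))))
  ~> refl Nat 6
inferred type:
  Eq Nat 6 6


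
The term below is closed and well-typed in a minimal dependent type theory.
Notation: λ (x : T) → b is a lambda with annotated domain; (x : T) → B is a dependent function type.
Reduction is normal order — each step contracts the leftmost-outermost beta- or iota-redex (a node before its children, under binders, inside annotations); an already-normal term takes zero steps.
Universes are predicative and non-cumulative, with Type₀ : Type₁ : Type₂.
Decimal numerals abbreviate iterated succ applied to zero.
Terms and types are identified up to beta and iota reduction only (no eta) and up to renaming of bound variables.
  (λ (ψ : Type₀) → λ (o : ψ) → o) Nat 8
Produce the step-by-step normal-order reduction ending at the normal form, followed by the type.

normal-order reduction sequence:
  (λ (ψ : Type₀) → λ (o : ψ) → o) Nat 8
  ~> (λ (ψ : Nat) → ψ) 8
  ~> 8
inferred type:
  Nat


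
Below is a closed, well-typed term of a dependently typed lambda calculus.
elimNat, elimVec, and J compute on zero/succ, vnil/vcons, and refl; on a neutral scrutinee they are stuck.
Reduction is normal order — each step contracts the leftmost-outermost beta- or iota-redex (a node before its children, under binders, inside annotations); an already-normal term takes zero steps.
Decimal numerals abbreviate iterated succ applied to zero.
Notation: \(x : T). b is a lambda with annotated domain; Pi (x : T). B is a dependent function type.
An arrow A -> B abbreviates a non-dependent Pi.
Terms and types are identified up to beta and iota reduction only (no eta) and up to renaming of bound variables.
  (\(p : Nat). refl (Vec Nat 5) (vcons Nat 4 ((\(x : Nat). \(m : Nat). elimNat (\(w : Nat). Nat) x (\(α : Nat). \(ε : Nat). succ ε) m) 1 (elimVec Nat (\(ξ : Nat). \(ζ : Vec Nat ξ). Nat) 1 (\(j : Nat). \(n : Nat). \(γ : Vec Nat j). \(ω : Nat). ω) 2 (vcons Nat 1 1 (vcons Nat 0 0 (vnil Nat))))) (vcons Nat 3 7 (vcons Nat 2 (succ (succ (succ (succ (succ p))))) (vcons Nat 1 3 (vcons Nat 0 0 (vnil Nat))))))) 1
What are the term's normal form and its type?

resulting normal form:
  refl (Vec Nat 5) (vcons Nat 4 2 (vcons Nat 3 7 (vcons Nat 2 6 (vcons Nat 1 3 (vcons Nat 0 0 (vnil Nat))))))
type:
  Eq (Vec Nat 5) (vcons Nat 4 2 (vcons Nat 3 7 (vcons Nat 2 6 (vcons Nat 1 3 (vcons Nat 0 0 (vnil Nat)))))) (vcons Nat 4 2 (vcons Nat 3 7 (vcons Nat 2 6 (vcons Nat 1 3 (vcons Nat 0 0 (vnil Nat))))))


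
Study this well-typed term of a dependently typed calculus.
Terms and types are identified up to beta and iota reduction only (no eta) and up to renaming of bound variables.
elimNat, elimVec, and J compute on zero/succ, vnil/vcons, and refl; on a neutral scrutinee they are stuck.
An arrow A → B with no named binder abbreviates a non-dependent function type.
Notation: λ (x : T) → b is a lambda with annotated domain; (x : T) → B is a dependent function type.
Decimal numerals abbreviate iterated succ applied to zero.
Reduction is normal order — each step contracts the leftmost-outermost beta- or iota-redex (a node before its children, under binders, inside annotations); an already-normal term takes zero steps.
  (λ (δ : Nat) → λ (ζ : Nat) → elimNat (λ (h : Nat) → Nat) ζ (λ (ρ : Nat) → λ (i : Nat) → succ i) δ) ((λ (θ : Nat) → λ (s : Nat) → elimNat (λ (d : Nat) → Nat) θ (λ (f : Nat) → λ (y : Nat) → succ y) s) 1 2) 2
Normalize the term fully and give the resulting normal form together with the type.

normal form:
  5
the term's type:
  Nat


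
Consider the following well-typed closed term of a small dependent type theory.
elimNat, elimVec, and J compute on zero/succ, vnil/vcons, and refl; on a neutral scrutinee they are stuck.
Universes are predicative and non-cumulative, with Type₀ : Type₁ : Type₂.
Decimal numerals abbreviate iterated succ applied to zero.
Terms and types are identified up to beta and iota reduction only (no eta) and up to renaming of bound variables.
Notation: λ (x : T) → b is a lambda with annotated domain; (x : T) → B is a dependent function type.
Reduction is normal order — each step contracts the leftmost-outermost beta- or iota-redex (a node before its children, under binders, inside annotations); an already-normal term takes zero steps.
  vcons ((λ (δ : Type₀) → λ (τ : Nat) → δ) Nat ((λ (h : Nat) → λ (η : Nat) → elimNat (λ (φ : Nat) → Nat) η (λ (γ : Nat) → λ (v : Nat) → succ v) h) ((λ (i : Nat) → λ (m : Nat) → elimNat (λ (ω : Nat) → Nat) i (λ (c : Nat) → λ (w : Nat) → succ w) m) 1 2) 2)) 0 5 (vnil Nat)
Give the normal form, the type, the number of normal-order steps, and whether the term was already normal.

reduced normal form:
  vcons Nat 0 5 (vnil Nat)
type:
  Vec Nat 1
steps to reach normal form (normal order): 2
already normal: no
first redex: a beta-redex


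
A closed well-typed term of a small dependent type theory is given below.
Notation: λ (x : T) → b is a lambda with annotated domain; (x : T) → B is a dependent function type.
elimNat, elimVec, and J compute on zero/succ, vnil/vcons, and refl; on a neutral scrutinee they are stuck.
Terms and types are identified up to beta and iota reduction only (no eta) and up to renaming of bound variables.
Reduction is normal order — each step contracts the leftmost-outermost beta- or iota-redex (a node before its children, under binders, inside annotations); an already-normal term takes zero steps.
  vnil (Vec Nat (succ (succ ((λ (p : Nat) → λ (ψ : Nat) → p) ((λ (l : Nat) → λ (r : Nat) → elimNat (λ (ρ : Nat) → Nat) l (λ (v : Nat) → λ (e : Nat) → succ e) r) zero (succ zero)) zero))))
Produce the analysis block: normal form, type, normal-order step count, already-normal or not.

normal form:
  vnil (Vec Nat (succ (succ (succ zero))))
the term's type:
  Vec (Vec Nat (succ (succ (succ zero)))) zero
steps to reach normal form (normal order): 8
already normal: no
first redex: a beta-redex


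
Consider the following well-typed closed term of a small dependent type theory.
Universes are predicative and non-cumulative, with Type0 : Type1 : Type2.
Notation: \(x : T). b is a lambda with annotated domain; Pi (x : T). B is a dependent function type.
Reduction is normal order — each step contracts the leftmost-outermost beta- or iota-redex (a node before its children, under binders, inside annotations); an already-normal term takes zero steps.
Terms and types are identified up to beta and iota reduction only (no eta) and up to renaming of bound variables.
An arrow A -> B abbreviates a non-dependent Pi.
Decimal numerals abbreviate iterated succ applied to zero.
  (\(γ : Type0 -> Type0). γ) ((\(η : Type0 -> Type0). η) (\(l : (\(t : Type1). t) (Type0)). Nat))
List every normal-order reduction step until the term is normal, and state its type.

reduction (normal order):
  (\(γ : Type0 -> Type0). γ) ((\(η : Type0 -> Type0). η) (\(l : (\(t : Type1). t) (Type0)). Nat))
  ~> (\(γ : Type0 -> Type0). γ) (\(η : (\(l : Type1). l) (Type0)). Nat)
  ~> \(γ : (\(η : Type1). η) (Type0)). Nat
  ~> \(γ : Type0). Nat
inferred type:
  Type0 -> Type0


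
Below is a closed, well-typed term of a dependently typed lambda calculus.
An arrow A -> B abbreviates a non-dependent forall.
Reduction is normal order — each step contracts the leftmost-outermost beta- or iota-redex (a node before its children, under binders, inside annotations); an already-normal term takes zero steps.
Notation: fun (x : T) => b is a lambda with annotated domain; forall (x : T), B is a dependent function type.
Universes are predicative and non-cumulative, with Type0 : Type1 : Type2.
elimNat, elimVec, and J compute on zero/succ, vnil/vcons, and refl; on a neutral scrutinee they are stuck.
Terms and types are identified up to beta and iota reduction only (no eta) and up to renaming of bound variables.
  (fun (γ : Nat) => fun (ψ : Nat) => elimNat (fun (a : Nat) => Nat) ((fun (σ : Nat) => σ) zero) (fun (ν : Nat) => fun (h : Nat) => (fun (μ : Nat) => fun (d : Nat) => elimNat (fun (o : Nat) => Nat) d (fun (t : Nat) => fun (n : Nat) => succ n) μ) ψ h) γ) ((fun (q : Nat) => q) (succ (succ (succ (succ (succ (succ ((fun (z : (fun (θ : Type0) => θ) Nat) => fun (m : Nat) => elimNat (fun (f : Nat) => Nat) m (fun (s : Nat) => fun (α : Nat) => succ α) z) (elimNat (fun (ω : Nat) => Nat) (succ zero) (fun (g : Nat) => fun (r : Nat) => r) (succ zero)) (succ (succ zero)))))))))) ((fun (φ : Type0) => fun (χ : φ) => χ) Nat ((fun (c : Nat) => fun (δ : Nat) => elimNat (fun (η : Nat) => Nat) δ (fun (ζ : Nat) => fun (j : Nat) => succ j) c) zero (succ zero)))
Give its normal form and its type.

normal form:
  succ (succ (succ (succ (succ (succ (succ (succ (succ zero))))))))
type:
  Nat


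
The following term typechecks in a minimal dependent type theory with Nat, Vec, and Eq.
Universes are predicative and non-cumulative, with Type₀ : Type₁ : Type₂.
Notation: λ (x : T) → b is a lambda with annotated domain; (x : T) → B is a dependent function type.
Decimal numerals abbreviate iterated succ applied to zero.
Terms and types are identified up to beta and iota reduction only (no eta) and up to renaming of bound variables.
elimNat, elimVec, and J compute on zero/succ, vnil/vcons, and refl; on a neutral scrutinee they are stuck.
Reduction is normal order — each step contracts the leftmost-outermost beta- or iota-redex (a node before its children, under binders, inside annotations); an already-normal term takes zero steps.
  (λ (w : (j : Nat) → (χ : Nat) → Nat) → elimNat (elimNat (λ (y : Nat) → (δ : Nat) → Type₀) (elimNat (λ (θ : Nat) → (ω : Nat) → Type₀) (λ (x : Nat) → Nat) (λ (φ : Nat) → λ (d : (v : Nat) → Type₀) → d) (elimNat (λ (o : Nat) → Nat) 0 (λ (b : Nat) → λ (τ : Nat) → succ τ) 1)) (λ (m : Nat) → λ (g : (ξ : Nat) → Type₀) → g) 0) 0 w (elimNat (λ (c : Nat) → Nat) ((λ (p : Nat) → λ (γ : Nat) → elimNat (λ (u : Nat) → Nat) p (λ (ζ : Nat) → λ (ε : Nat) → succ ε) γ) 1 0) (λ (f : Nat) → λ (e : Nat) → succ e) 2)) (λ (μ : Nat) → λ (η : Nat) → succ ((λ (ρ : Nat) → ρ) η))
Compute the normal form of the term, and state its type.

resulting normal form:
  3
type:
  Nat


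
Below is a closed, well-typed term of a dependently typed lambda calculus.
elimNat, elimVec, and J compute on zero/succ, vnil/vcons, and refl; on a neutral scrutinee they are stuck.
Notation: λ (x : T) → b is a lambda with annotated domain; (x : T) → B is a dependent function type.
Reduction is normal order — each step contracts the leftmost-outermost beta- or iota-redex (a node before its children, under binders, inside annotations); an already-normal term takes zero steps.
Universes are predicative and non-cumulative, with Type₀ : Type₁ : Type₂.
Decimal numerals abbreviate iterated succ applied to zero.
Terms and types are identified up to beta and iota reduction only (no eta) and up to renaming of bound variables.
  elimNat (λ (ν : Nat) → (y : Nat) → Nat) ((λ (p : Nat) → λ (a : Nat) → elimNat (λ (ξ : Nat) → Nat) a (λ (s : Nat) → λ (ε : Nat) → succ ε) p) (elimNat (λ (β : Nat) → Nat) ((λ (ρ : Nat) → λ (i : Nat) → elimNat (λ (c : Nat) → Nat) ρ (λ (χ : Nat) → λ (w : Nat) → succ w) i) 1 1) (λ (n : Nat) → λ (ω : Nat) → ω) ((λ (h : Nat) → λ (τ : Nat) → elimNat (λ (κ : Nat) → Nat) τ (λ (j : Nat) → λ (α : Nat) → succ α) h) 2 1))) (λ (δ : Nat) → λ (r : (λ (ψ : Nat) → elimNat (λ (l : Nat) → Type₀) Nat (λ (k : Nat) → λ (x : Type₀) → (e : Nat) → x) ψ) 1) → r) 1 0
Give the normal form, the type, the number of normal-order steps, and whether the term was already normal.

resulting normal form:
  2
inferred type:
  Nat
normal-order step count: 38
already normal: no
first redex: an elimNat iota-redex
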